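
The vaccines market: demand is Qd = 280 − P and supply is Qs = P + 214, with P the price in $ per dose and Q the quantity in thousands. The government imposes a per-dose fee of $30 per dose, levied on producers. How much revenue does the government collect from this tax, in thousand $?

Without the tax, 280 − P = P + 214 gives 2P = 66, so P* = $33 and Q* = 247.
With the tax collected from producers, supply shifts: Qs = (P − 30) + 214.
New equilibrium: consumers pay $48, producers receive $18, Q = 232. (Wedge: Pb − Ps = 30.)
Revenue = t · Q = 30 · 232 = $6960.

Tax revenue = $6960 thousand.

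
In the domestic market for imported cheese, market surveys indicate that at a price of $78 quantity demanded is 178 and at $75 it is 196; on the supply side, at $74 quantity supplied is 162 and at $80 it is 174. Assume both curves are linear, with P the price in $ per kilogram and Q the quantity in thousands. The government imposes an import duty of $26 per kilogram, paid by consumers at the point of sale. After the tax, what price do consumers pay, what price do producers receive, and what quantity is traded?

Consumers pay $85.5; producers receive $59.5; quantity = 133.

Demand slope: (196 − 178)/(75 − 78) = -6, so Qd = 646 − 6P.
Supply slope: (174 − 162)/(80 − 74) = 2, so Qs = 2P + 14.
Without the tax, 646 − 6P = 2P + 14 gives 8P = 632, so P* = $79 and Q* = 172.
With the tax collected from consumers, demand (in seller-price terms) shifts: Qd = 646 − 6(P + 26).
Solving gives Q = 133 with consumers paying $85.5 and producers receiving $59.5 (the $26 wedge).
The less price-elastic side of the market bears the larger share of a per-unit tax.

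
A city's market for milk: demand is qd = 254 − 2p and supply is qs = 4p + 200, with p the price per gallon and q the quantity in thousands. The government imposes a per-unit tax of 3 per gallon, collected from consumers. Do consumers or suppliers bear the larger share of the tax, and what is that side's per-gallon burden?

Before the tax: set 254 − 2p = 4p + 200 → p* = 9, q* = 236.
With the tax collected from consumers, demand (in seller-price terms) shifts: qd = 254 − 2(p + 3).
New equilibrium: consumers pay 11, suppliers receive 8, q = 232. (Wedge: pb − ps = 3.)
Per-gallon burden: consumers 2, suppliers 1.
Consumers take the larger share because demand is less price-elastic here (demand slope 2 vs supply slope 4).
The less price-elastic side of the market bears the larger share of a per-unit tax.

Consumers bear the larger share: 2 per gallon.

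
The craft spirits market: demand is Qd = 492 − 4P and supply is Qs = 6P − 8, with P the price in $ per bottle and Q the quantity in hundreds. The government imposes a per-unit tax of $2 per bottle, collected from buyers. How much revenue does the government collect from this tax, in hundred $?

Without the tax, 492 − 4P = 6P − 8 gives 10P = 500, so P* = $50 and Q* = 292.
With the tax collected from buyers, demand (in seller-price terms) shifts: Qd = 492 − 4(P + 2).
Solving gives Q = 287.2 with buyers paying $51.2 and producers receiving $49.2 (the $2 wedge).
Revenue = t · Q = 2 · 287.2 = $574.4.

Tax revenue = $574.4 hundred.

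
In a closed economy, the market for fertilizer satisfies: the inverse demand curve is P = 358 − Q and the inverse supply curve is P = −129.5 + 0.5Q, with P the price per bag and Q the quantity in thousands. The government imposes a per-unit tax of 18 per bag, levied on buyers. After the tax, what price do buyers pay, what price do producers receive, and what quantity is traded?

Inverting to Q(P) form: Qd = 358 − P; Qs = 2P + 259.
Without the tax, 358 − P = 2P + 259 gives 3P = 99, so P* = 33 and Q* = 325.
With the tax collected from buyers, demand (in seller-price terms) shifts: Qd = 358 − (P + 18).
Solving gives Q = 313 with buyers paying 45 and producers receiving 27 (the 18 wedge).
The less price-elastic side of the market bears the larger share of a per-unit tax.

Buyers pay 45; producers receive 27; quantity = 313.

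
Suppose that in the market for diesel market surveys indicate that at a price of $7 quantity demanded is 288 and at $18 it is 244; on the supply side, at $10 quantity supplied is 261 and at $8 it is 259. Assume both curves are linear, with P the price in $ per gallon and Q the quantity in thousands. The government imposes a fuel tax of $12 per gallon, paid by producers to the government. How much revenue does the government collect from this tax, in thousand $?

Demand slope: (244 − 288)/(18 − 7) = -4, so Qd = 316 − 4P.
Supply slope: (259 − 261)/(8 − 10) = 1, so Qs = P + 251.
Before the tax: set 316 − 4P = P + 251 → P* = $13, Q* = 264.
With the tax collected from producers, supply shifts: Qs = (P − 12) + 251.
Solving gives Q = 254.4 with buyers paying $15.4 and producers receiving $3.4 (the $12 wedge).
Revenue = t · Q = 12 · 254.4 = $3052.8.

Tax revenue = $3052.8 thousand.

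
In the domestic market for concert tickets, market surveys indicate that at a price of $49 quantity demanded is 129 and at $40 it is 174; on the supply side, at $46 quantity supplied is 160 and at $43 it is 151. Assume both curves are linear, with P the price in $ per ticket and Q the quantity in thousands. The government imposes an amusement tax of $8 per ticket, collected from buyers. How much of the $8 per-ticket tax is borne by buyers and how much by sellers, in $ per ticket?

Buyers bear $3 per ticket; sellers bear $5 per ticket.

Demand slope: (174 − 129)/(40 − 49) = -5, so Qd = 374 − 5P.
Supply slope: (151 − 160)/(43 − 46) = 3, so Qs = 3P + 22.
Without the tax, 374 − 5P = 3P + 22 gives 8P = 352, so P* = $44 and Q* = 154.
With the tax collected from buyers, demand (in seller-price terms) shifts: Qd = 374 − 5(P + 8).
Solving gives Q = 139 with buyers paying $47 and sellers receiving $39 (the $8 wedge).
Burden on buyers: $3; on sellers: $5. (They sum to $8.)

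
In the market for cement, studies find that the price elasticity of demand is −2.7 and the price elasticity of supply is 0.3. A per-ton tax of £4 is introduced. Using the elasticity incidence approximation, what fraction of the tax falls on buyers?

Incidence ratio: buyers' share ≈ εs / (εs + |εd|) = 0.3 / (0.3 + 2.7) = 0.1.
Supply is the less elastic side, so buyers bear the smaller share.

Buyers' share ≈ 0.1.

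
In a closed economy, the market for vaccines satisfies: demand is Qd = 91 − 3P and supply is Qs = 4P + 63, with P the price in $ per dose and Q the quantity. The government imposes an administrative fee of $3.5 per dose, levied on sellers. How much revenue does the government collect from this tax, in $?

Without the tax, 91 − 3P = 4P + 63 gives 7P = 28, so P* = $4 and Q* = 79.
With the tax collected from sellers, supply shifts: Qs = 4(P − 3.5) + 63.
New equilibrium: consumers pay $6, sellers receive $2.5, Q = 73. (Wedge: Pb − Ps = 3.5.)
Revenue = t · Q = 3.5 · 73 = $255.5.

Tax revenue = $255.5.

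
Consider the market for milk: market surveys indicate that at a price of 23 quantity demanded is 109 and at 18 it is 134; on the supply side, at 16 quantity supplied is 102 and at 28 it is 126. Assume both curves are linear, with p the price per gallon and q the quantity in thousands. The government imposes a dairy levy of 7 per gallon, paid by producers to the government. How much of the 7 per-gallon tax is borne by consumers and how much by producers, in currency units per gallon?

Demand slope: (134 − 109)/(18 − 23) = -5, so qd = 224 − 5p.
Supply slope: (126 − 102)/(28 − 16) = 2, so qs = 2p + 70.
Before the tax: set 224 − 5p = 2p + 70 → p* = 22, q* = 114.
With the tax collected from producers, supply shifts: qs = 2(p − 7) + 70.
New equilibrium: consumers pay 24, producers receive 17, q = 104. (Wedge: pb − ps = 7.)
Burden on consumers: 2; on producers: 5. (They sum to 7.)
The less price-elastic side of the market bears the larger share of a per-unit tax.

Consumers bear 2 per gallon; producers bear 5 per gallon.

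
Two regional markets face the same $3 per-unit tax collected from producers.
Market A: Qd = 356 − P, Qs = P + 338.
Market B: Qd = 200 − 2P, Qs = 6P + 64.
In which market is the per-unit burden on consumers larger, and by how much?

Market B, by $0.75.

Market A: pre-tax P* = $9, Q* = 347; post-tax Q = 345.5; per-unit burden on consumers = $1.5.
Market B: pre-tax P* = $17, Q* = 166; post-tax Q = 161.5; per-unit burden on consumers = $2.25.
Difference: $1.5 vs $2.25 → market B is larger by $0.75.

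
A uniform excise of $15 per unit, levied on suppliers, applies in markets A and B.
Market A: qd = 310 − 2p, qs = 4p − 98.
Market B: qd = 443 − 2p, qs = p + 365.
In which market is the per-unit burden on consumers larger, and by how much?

Market A: pre-tax p* = $68, q* = 174; post-tax q = 154; per-unit burden on consumers = $10.
Market B: pre-tax p* = $26, q* = 391; post-tax q = 381; per-unit burden on consumers = $5.
Difference: $10 vs $5 → market A is larger by $5.

Market A, by $5.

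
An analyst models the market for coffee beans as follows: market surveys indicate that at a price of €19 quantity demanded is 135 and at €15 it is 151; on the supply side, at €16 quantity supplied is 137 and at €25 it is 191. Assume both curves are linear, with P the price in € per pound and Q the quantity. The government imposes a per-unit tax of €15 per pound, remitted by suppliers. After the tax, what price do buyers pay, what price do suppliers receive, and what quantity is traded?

Demand slope: (151 − 135)/(15 − 19) = -4, so Qd = 211 − 4P.
Supply slope: (191 − 137)/(25 − 16) = 6, so Qs = 6P + 41.
Without the tax, 211 − 4P = 6P + 41 gives 10P = 170, so P* = €17 and Q* = 143.
With the tax collected from suppliers, supply shifts: Qs = 6(P − 15) + 41.
Solving gives Q = 107 with buyers paying €26 and suppliers receiving €11 (the €15 wedge).
The less price-elastic side of the market bears the larger share of a per-unit tax.

Buyers pay €26; suppliers receive €11; quantity = 107.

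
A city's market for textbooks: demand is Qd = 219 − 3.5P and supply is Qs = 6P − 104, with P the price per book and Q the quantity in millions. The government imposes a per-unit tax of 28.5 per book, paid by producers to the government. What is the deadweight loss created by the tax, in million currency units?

Deadweight loss = 897.75 million.

Before the tax: set 219 − 3.5P = 6P − 104 → P* = 34, Q* = 100.
With the tax collected from producers, supply shifts: Qs = 6(P − 28.5) − 104.
Solving gives Q = 37 with consumers paying 52 and producers receiving 23.5 (the 28.5 wedge).
Quantity falls by |ΔQ| = |100 − 37| = 63.
DWL = ½ · t · |ΔQ| = ½ · 28.5 · 63 = 897.75.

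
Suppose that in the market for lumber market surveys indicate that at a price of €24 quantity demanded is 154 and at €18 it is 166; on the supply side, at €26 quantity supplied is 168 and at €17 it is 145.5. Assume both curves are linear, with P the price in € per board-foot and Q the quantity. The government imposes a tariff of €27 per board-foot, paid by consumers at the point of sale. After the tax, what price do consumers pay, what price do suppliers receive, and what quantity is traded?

Consumers pay €37; suppliers receive €10; quantity = 128.

Demand slope: (166 − 154)/(18 − 24) = -2, so Qd = 202 − 2P.
Supply slope: (145.5 − 168)/(17 − 26) = 2.5, so Qs = 2.5P + 103.
Without the tax, 202 − 2P = 2.5P + 103 gives 4.5P = 99, so P* = €22 and Q* = 158.
With the tax collected from consumers, demand (in seller-price terms) shifts: Qd = 202 − 2(P + 27).
New equilibrium: consumers pay €37, suppliers receive €10, Q = 128. (Wedge: Pb − Ps = 27.)
The less price-elastic side of the market bears the larger share of a per-unit tax.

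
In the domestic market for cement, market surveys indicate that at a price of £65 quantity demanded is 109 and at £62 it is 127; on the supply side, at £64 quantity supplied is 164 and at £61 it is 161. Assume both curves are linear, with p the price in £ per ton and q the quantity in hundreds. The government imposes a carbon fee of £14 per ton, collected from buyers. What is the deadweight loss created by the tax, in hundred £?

Demand slope: (127 − 109)/(62 − 65) = -6, so qd = 499 − 6p.
Supply slope: (161 − 164)/(61 − 64) = 1, so qs = p + 100.
Before the tax: set 499 − 6p = p + 100 → p* = £57, q* = 157.
With the tax collected from buyers, demand (in seller-price terms) shifts: qd = 499 − 6(p + 14).
New equilibrium: buyers pay £59, producers receive £45, q = 145. (Wedge: pb − ps = 14.)
Quantity falls by |ΔQ| = |157 − 145| = 12.
DWL = ½ · t · |ΔQ| = ½ · 14 · 12 = £84.

Deadweight loss = £84 hundred.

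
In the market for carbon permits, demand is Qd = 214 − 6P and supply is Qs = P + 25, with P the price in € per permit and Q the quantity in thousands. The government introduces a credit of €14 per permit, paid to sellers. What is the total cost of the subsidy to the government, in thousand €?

Government outlay = €896 thousand.

Without the subsidy, 214 − 6P = P + 25 gives 7P = 189, so P* = €27 and Q* = 52.
With a per-unit subsidy paid to sellers, each receives P + 14 per unit sold, so supply becomes Qs = (P + 14) + 25.
New equilibrium: consumers pay €25, sellers receive €39, Q = 64. (Wedge: Pb − Ps = −14.)
Outlay = t · Q = 14 · 64 = €896.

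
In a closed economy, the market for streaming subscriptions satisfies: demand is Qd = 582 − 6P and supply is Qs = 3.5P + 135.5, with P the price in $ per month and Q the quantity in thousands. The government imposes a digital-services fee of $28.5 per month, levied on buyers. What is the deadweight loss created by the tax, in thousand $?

Without the tax, 582 − 6P = 3.5P + 135.5 gives 9.5P = 446.5, so P* = $47 and Q* = 300.
With the tax collected from buyers, demand (in seller-price terms) shifts: Qd = 582 − 6(P + 28.5).
Solving gives Q = 237 with buyers paying $57.5 and sellers receiving $29 (the $28.5 wedge).
Quantity falls by |ΔQ| = |300 − 237| = 63.
DWL = ½ · t · |ΔQ| = ½ · 28.5 · 63 = $897.75.

Deadweight loss = $897.75 thousand.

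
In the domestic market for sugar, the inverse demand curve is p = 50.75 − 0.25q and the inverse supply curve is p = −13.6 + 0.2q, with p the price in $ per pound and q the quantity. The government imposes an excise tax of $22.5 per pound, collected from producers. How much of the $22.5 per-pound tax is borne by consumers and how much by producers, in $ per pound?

Rewrite in direct form: qd = 203 − 4p and qs = 5p + 68.
Before the tax: set 203 − 4p = 5p + 68 → p* = $15, q* = 143.
With the tax collected from producers, supply shifts: qs = 5(p − 22.5) + 68.
New equilibrium: consumers pay $27.5, producers receive $5, q = 93. (Wedge: pb − ps = 22.5.)
Burden on consumers: $12.5; on producers: $10. (They sum to $22.5.)

Consumers bear $12.5 per pound; producers bear $10 per pound.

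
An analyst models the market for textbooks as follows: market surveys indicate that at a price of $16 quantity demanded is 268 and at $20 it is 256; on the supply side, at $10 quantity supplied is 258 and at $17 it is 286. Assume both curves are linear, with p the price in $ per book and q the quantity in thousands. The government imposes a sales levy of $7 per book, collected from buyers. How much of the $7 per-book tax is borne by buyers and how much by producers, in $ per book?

Demand slope: (256 − 268)/(20 − 16) = -3, so qd = 316 − 3p.
Supply slope: (286 − 258)/(17 − 10) = 4, so qs = 4p + 218.
Before the tax: set 316 − 3p = 4p + 218 → p* = $14, q* = 274.
With the tax collected from buyers, demand (in seller-price terms) shifts: qd = 316 − 3(p + 7).
New equilibrium: buyers pay $18, producers receive $11, q = 262. (Wedge: pb − ps = 7.)
Burden on buyers: $4; on producers: $3. (They sum to $7.)

Buyers bear $4 per book; producers bear $3 per book.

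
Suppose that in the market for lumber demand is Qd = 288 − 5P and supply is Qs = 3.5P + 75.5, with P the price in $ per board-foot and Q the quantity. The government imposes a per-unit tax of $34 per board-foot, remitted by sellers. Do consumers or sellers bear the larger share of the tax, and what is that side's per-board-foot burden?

Without the tax, 288 − 5P = 3.5P + 75.5 gives 8.5P = 212.5, so P* = $25 and Q* = 163.
With the tax collected from sellers, supply shifts: Qs = 3.5(P − 34) + 75.5.
Solving gives Q = 93 with consumers paying $39 and sellers receiving $5 (the $34 wedge).
Per-board-foot burden: consumers $14, sellers $20.
Sellers take the larger share because supply is less price-elastic here (demand slope 5 vs supply slope 3.5).
The less price-elastic side of the market bears the larger share of a per-unit tax.

Sellers bear the larger share: $20 per board-foot.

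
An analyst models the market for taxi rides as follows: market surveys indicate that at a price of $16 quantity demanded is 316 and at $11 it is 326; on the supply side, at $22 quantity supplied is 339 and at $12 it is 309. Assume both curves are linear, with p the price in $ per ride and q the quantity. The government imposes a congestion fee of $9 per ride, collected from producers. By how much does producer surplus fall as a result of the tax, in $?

Demand slope: (326 − 316)/(11 − 16) = -2, so qd = 348 − 2p.
Supply slope: (309 − 339)/(12 − 22) = 3, so qs = 3p + 273.
Before the tax: set 348 − 2p = 3p + 273 → p* = $15, q* = 318.
With the tax collected from producers, supply shifts: qs = 3(p − 9) + 273.
Solving gives q = 307.2 with consumers paying $20.4 and producers receiving $11.4 (the $9 wedge).
ΔPS is the trapezoid between Q = 307.2 and Q = 318 of height $3.6: ½ · (318 + 307.2) · 3.6 = $1125.36.

Producer surplus falls by $1125.36.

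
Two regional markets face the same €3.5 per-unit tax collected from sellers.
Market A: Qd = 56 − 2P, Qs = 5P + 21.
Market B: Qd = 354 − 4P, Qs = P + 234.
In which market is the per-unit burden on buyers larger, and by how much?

Market A, by €1.8.

Market A: pre-tax P* = €5, Q* = 46; post-tax Q = 41; per-unit burden on buyers = €2.5.
Market B: pre-tax P* = €24, Q* = 258; post-tax Q = 255.2; per-unit burden on buyers = €0.7.
Difference: €2.5 vs €0.7 → market A is larger by €1.8.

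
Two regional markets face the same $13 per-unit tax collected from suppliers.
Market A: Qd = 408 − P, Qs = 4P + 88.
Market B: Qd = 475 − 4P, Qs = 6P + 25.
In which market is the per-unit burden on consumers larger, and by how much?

Market A: pre-tax P* = $64, Q* = 344; post-tax Q = 333.6; per-unit burden on consumers = $10.4.
Market B: pre-tax P* = $45, Q* = 295; post-tax Q = 263.8; per-unit burden on consumers = $7.8.
Difference: $10.4 vs $7.8 → market A is larger by $2.6.

Market A, by $2.6.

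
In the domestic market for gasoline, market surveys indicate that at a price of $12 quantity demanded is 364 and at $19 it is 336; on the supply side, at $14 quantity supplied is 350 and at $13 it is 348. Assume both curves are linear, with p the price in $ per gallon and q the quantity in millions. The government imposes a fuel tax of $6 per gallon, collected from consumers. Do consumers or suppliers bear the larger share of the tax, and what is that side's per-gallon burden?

Demand slope: (336 − 364)/(19 − 12) = -4, so qd = 412 − 4p.
Supply slope: (348 − 350)/(13 − 14) = 2, so qs = 2p + 322.
Before the tax: set 412 − 4p = 2p + 322 → p* = $15, q* = 352.
With the tax collected from consumers, demand (in seller-price terms) shifts: qd = 412 − 4(p + 6).
Solving gives q = 344 with consumers paying $17 and suppliers receiving $11 (the $6 wedge).
Per-gallon burden: consumers $2, suppliers $4.
Suppliers take the larger share because supply is less price-elastic here (demand slope 4 vs supply slope 2).
The less price-elastic side of the market bears the larger share of a per-unit tax.

Suppliers bear the larger share: $4 per gallon.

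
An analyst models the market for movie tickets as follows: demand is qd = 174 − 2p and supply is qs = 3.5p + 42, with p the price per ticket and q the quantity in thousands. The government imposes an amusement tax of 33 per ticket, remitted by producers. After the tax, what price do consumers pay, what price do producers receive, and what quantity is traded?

Consumers pay 45; producers receive 12; quantity = 84.

Before the tax: set 174 − 2p = 3.5p + 42 → p* = 24, q* = 126.
With the tax collected from producers, supply shifts: qs = 3.5(p − 33) + 42.
Solving gives q = 84 with consumers paying 45 and producers receiving 12 (the 33 wedge).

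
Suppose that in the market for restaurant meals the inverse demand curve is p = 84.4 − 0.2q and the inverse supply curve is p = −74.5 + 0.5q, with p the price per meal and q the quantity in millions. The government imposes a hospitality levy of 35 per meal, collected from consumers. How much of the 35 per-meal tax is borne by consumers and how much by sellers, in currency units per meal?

Inverting to q(p) form: qd = 422 − 5p; qs = 2p + 149.
Without the tax, 422 − 5p = 2p + 149 gives 7p = 273, so p* = 39 and q* = 227.
With the tax collected from consumers, demand (in seller-price terms) shifts: qd = 422 − 5(p + 35).
Solving gives q = 177 with consumers paying 49 and sellers receiving 14 (the 35 wedge).
Burden on consumers: 10; on sellers: 25. (They sum to 35.)
The less price-elastic side of the market bears the larger share of a per-unit tax.

Consumers bear 10 per meal; sellers bear 25 per meal.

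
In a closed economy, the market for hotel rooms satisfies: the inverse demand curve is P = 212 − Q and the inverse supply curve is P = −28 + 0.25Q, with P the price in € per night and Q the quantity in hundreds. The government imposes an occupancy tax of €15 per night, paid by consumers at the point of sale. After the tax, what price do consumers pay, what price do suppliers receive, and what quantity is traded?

Consumers pay €32; suppliers receive €17; quantity = 180.

Rewrite in direct form: Qd = 212 − P and Qs = 4P + 112.
Before the tax: set 212 − P = 4P + 112 → P* = €20, Q* = 192.
With the tax collected from consumers, demand (in seller-price terms) shifts: Qd = 212 − (P + 15).
New equilibrium: consumers pay €32, suppliers receive €17, Q = 180. (Wedge: Pb − Ps = 15.)
The less price-elastic side of the market bears the larger share of a per-unit tax.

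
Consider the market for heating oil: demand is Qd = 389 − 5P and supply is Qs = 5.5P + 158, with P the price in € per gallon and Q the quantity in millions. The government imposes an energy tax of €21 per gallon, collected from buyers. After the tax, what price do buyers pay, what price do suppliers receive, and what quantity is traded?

Buyers pay €33; suppliers receive €12; quantity = 224.

Before the tax: set 389 − 5P = 5.5P + 158 → P* = €22, Q* = 279.
With the tax collected from buyers, demand (in seller-price terms) shifts: Qd = 389 − 5(P + 21).
New equilibrium: buyers pay €33, suppliers receive €12, Q = 224. (Wedge: Pb − Ps = 21.)
The less price-elastic side of the market bears the larger share of a per-unit tax.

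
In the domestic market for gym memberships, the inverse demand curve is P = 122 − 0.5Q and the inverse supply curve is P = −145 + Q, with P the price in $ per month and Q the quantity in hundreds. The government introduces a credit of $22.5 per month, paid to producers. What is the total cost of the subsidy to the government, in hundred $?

Government outlay = $4342.5 hundred.

Inverting to Q(P) form: Qd = 244 − 2P; Qs = P + 145.
Without the subsidy, 244 − 2P = P + 145 gives 3P = 99, so P* = $33 and Q* = 178.
With a per-unit subsidy paid to producers, each receives P + 22.5 per unit sold, so supply becomes Qs = (P + 22.5) + 145.
Solving gives Q = 193 with consumers paying $25.5 and producers receiving $48 (the $22.5 wedge).
Outlay = t · Q = 22.5 · 193 = $4342.5.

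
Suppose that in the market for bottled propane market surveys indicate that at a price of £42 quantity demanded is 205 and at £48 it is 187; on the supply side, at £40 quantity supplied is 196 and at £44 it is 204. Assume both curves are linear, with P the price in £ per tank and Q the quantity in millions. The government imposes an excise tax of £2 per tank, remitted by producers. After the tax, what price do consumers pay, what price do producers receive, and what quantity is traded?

Demand slope: (187 − 205)/(48 − 42) = -3, so Qd = 331 − 3P.
Supply slope: (204 − 196)/(44 − 40) = 2, so Qs = 2P + 116.
Without the tax, 331 − 3P = 2P + 116 gives 5P = 215, so P* = £43 and Q* = 202.
With the tax collected from producers, supply shifts: Qs = 2(P − 2) + 116.
New equilibrium: consumers pay £43.8, producers receive £41.8, Q = 199.6. (Wedge: Pb − Ps = 2.)
The less price-elastic side of the market bears the larger share of a per-unit tax.

Consumers pay £43.8; producers receive £41.8; quantity = 199.6.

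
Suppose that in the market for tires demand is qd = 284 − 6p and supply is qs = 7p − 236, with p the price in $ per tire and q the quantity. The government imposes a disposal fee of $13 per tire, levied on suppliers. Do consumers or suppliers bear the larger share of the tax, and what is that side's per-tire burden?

Consumers bear the larger share: $7 per tire.

Before the tax: set 284 − 6p = 7p − 236 → p* = $40, q* = 44.
With the tax collected from suppliers, supply shifts: qs = 7(p − 13) − 236.
Solving gives q = 2 with consumers paying $47 and suppliers receiving $34 (the $13 wedge).
Per-tire burden: consumers $7, suppliers $6.
Consumers take the larger share because demand is less price-elastic here (demand slope 6 vs supply slope 7).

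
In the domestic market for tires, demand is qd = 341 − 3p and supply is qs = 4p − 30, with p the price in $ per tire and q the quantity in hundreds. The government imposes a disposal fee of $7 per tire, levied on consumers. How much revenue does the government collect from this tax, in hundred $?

Before the tax: set 341 − 3p = 4p − 30 → p* = $53, q* = 182.
With the tax collected from consumers, demand (in seller-price terms) shifts: qd = 341 − 3(p + 7).
Solving gives q = 170 with consumers paying $57 and suppliers receiving $50 (the $7 wedge).
Revenue = t · Q = 7 · 170 = $1190.

Tax revenue = $1190 hundred.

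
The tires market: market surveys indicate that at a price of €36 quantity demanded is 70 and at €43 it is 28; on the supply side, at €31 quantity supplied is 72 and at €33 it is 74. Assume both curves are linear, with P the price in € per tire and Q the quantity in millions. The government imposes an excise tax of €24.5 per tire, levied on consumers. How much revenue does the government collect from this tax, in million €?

Demand slope: (28 − 70)/(43 − 36) = -6, so Qd = 286 − 6P.
Supply slope: (74 − 72)/(33 − 31) = 1, so Qs = P + 41.
Before the tax: set 286 − 6P = P + 41 → P* = €35, Q* = 76.
With the tax collected from consumers, demand (in seller-price terms) shifts: Qd = 286 − 6(P + 24.5).
Solving gives Q = 55 with consumers paying €38.5 and suppliers receiving €14 (the €24.5 wedge).
Revenue = t · Q = 24.5 · 55 = €1347.5.

Tax revenue = €1347.5 million.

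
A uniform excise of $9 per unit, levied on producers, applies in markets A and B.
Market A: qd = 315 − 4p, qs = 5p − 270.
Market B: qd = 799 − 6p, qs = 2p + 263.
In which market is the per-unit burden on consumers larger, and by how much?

Market A: pre-tax p* = $65, q* = 55; post-tax q = 35; per-unit burden on consumers = $5.
Market B: pre-tax p* = $67, q* = 397; post-tax q = 383.5; per-unit burden on consumers = $2.25.
Difference: $5 vs $2.25 → market A is larger by $2.75.

Market A, by $2.75.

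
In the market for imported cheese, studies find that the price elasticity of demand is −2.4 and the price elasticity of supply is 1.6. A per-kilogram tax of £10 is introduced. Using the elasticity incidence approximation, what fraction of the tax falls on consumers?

Incidence ratio: consumers' share ≈ εs / (εs + |εd|) = 1.6 / (1.6 + 2.4) = 0.4.
Supply is the less elastic side, so consumers bear the smaller share.

Consumers' share ≈ 0.4.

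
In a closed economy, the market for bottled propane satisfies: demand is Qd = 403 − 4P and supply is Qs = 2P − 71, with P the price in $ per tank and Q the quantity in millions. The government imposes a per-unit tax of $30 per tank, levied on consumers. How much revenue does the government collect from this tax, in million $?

Tax revenue = $1410 million.

Without the tax, 403 − 4P = 2P − 71 gives 6P = 474, so P* = $79 and Q* = 87.
With the tax collected from consumers, demand (in seller-price terms) shifts: Qd = 403 − 4(P + 30).
Solving gives Q = 47 with consumers paying $89 and producers receiving $59 (the $30 wedge).
Revenue = t · Q = 30 · 47 = $1410.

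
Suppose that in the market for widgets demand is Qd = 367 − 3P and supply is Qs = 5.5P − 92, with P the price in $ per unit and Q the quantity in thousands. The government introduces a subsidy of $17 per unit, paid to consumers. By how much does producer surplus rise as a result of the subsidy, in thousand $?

Producer surplus rises by $1329 thousand.

Without the subsidy, 367 − 3P = 5.5P − 92 gives 8.5P = 459, so P* = $54 and Q* = 205.
With a per-unit subsidy paid to consumers, each effectively pays P − 17, so demand becomes Qd = 367 − 3(P − 17).
Solving gives Q = 238 with consumers paying $43 and sellers receiving $60 (the $17 wedge).
ΔPS is the trapezoid between Q = 238 and Q = 205 of height $6: ½ · (205 + 238) · 6 = $1329.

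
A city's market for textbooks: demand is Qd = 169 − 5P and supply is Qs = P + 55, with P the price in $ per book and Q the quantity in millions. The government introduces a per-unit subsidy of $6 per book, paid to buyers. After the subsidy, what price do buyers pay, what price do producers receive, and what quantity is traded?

Without the subsidy, 169 − 5P = P + 55 gives 6P = 114, so P* = $19 and Q* = 74.
With a per-unit subsidy paid to buyers, each effectively pays P − 6, so demand becomes Qd = 169 − 5(P − 6).
New equilibrium: buyers pay $18, producers receive $24, Q = 79. (Wedge: Pb − Ps = −6.)

Buyers pay $18; producers receive $24; quantity = 79.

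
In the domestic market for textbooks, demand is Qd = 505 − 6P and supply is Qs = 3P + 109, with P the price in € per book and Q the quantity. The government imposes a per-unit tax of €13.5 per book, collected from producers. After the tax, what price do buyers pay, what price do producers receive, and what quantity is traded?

Before the tax: set 505 − 6P = 3P + 109 → P* = €44, Q* = 241.
With the tax collected from producers, supply shifts: Qs = 3(P − 13.5) + 109.
New equilibrium: buyers pay €48.5, producers receive €35, Q = 214. (Wedge: Pb − Ps = 13.5.)
The less price-elastic side of the market bears the larger share of a per-unit tax.

Buyers pay €48.5; producers receive €35; quantity = 214.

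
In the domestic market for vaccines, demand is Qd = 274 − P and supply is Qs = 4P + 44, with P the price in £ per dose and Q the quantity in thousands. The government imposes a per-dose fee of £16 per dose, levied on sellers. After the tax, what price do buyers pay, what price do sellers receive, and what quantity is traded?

Buyers pay £58.8; sellers receive £42.8; quantity = 215.2.

Before the tax: set 274 − P = 4P + 44 → P* = £46, Q* = 228.
With the tax collected from sellers, supply shifts: Qs = 4(P − 16) + 44.
New equilibrium: buyers pay £58.8, sellers receive £42.8, Q = 215.2. (Wedge: Pb − Ps = 16.)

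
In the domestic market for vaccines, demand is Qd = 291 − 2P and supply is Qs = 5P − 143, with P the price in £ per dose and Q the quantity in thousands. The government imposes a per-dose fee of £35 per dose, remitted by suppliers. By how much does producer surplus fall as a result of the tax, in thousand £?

Before the tax: set 291 − 2P = 5P − 143 → P* = £62, Q* = 167.
With the tax collected from suppliers, supply shifts: Qs = 5(P − 35) − 143.
New equilibrium: buyers pay £87, suppliers receive £52, Q = 117. (Wedge: Pb − Ps = 35.)
ΔPS is the trapezoid between Q = 117 and Q = 167 of height £10: ½ · (167 + 117) · 10 = £1420.

Producer surplus falls by £1420 thousand.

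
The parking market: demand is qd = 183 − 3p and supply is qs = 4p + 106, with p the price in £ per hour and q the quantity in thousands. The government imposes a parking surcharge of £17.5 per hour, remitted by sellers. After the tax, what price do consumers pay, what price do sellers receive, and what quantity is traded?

Consumers pay £21; sellers receive £3.5; quantity = 120.

Before the tax: set 183 − 3p = 4p + 106 → p* = £11, q* = 150.
With the tax collected from sellers, supply shifts: qs = 4(p − 17.5) + 106.
Solving gives q = 120 with consumers paying £21 and sellers receiving £3.5 (the £17.5 wedge).
The less price-elastic side of the market bears the larger share of a per-unit tax.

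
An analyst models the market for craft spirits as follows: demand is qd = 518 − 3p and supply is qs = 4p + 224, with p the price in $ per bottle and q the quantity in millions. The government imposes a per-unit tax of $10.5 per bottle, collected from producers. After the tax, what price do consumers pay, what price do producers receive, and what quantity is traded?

Consumers pay $48; producers receive $37.5; quantity = 374.

Before the tax: set 518 − 3p = 4p + 224 → p* = $42, q* = 392.
With the tax collected from producers, supply shifts: qs = 4(p − 10.5) + 224.
New equilibrium: consumers pay $48, producers receive $37.5, q = 374. (Wedge: pb − ps = 10.5.)
The less price-elastic side of the market bears the larger share of a per-unit tax.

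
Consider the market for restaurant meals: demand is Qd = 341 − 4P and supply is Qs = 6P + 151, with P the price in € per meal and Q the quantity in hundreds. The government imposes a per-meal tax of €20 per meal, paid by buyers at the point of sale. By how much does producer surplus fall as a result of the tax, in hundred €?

Producer surplus falls by €1928 hundred.

Before the tax: set 341 − 4P = 6P + 151 → P* = €19, Q* = 265.
With the tax collected from buyers, demand (in seller-price terms) shifts: Qd = 341 − 4(P + 20).
Solving gives Q = 217 with buyers paying €31 and sellers receiving €11 (the €20 wedge).
ΔPS is the trapezoid between Q = 217 and Q = 265 of height €8: ½ · (265 + 217) · 8 = €1928.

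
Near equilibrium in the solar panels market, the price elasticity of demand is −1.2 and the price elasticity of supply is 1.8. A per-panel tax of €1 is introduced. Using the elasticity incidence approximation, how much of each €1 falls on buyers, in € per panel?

Buyers bear ≈ €0.6 per panel.

Incidence ratio: buyers' share ≈ εs / (εs + |εd|) = 1.8 / (1.8 + 1.2) = 0.6.
So buyers bear ≈ 0.6 × €1 = €0.6; suppliers bear €0.4.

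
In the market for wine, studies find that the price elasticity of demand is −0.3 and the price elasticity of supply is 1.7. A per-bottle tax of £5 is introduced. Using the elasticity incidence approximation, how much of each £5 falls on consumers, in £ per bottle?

Incidence ratio: consumers' share ≈ εs / (εs + |εd|) = 1.7 / (1.7 + 0.3) = 0.85.
So consumers bear ≈ 0.85 × £5 = £4.25; suppliers bear £0.75.

Consumers bear ≈ £4.25 per bottle.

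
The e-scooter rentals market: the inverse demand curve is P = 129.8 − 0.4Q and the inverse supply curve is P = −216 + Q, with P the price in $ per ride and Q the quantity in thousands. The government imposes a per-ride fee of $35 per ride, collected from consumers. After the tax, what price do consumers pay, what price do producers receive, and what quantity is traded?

Rewrite in direct form: Qd = 324.5 − 2.5P and Qs = P + 216.
Before the tax: set 324.5 − 2.5P = P + 216 → P* = $31, Q* = 247.
With the tax collected from consumers, demand (in seller-price terms) shifts: Qd = 324.5 − 2.5(P + 35).
Solving gives Q = 222 with consumers paying $41 and producers receiving $6 (the $35 wedge).

Consumers pay $41; producers receive $6; quantity = 222.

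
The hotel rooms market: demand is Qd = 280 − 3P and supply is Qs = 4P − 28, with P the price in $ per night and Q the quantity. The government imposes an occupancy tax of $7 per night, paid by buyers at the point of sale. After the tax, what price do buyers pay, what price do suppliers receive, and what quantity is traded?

Without the tax, 280 − 3P = 4P − 28 gives 7P = 308, so P* = $44 and Q* = 148.
With the tax collected from buyers, demand (in seller-price terms) shifts: Qd = 280 − 3(P + 7).
Solving gives Q = 136 with buyers paying $48 and suppliers receiving $41 (the $7 wedge).

Buyers pay $48; suppliers receive $41; quantity = 136.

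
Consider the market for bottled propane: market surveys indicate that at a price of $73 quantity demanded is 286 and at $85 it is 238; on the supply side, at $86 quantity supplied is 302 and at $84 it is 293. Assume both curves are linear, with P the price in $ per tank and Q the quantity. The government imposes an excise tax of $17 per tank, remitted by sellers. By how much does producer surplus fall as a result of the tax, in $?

Producer surplus falls by $1984.

Demand slope: (238 − 286)/(85 − 73) = -4, so Qd = 578 − 4P.
Supply slope: (293 − 302)/(84 − 86) = 4.5, so Qs = 4.5P − 85.
Without the tax, 578 − 4P = 4.5P − 85 gives 8.5P = 663, so P* = $78 and Q* = 266.
With the tax collected from sellers, supply shifts: Qs = 4.5(P − 17) − 85.
New equilibrium: consumers pay $87, sellers receive $70, Q = 230. (Wedge: Pb − Ps = 17.)
ΔPS is the trapezoid between Q = 230 and Q = 266 of height $8: ½ · (266 + 230) · 8 = $1984.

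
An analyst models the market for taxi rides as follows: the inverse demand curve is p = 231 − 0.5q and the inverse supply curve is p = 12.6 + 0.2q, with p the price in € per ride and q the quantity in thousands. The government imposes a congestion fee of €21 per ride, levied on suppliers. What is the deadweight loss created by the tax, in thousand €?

Deadweight loss = €315 thousand.

Rewrite in direct form: qd = 462 − 2p and qs = 5p − 63.
Before the tax: set 462 − 2p = 5p − 63 → p* = €75, q* = 312.
With the tax collected from suppliers, supply shifts: qs = 5(p − 21) − 63.
Solving gives q = 282 with consumers paying €90 and suppliers receiving €69 (the €21 wedge).
Quantity falls by |ΔQ| = |312 − 282| = 30.
DWL = ½ · t · |ΔQ| = ½ · 21 · 30 = €315.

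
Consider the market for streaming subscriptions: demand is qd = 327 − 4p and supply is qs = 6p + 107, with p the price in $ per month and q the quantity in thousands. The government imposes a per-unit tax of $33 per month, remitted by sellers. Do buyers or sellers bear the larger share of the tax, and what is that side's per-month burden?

Buyers bear the larger share: $19.8 per month.

Before the tax: set 327 − 4p = 6p + 107 → p* = $22, q* = 239.
With the tax collected from sellers, supply shifts: qs = 6(p − 33) + 107.
New equilibrium: buyers pay $41.8, sellers receive $8.8, q = 159.8. (Wedge: pb − ps = 33.)
Per-month burden: buyers $19.8, sellers $13.2.
Buyers take the larger share because demand is less price-elastic here (demand slope 4 vs supply slope 6).
The less price-elastic side of the market bears the larger share of a per-unit tax.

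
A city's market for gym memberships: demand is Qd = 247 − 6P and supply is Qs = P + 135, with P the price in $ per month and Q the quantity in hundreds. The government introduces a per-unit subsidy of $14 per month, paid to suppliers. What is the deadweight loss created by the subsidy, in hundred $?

Deadweight loss = $84 hundred.

Before the subsidy: set 247 − 6P = P + 135 → P* = $16, Q* = 151.
With a per-unit subsidy paid to suppliers, each receives P + 14 per unit sold, so supply becomes Qs = (P + 14) + 135.
New equilibrium: buyers pay $14, suppliers receive $28, Q = 163. (Wedge: Pb − Ps = −14.)
Quantity rises by |ΔQ| = |151 − 163| = 12.
DWL = ½ · t · |ΔQ| = ½ · 14 · 12 = $84.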